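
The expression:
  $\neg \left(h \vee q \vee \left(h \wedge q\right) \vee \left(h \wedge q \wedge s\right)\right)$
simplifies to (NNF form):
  $\neg h \wedge \neg q$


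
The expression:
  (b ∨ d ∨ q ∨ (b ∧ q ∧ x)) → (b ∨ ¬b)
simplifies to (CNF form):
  True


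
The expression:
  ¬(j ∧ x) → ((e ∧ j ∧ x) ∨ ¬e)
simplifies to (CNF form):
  (j ∨ ¬e) ∧ (x ∨ ¬e)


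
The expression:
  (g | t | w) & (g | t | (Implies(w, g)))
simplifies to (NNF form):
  g | t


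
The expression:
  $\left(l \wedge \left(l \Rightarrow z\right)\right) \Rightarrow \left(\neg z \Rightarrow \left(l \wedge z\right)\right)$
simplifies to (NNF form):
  $\text{True}$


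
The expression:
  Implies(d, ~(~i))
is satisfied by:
  {i: True, d: False}
  {d: False, i: False}
  {d: True, i: True}


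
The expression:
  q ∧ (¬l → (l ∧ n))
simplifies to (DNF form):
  l ∧ q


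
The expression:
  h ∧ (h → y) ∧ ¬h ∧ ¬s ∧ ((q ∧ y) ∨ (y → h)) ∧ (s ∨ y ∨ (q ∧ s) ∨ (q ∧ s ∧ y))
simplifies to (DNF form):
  False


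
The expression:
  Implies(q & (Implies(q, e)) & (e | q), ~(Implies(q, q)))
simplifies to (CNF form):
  ~e | ~q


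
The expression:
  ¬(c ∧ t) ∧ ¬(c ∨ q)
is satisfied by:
  {q: False, c: False}


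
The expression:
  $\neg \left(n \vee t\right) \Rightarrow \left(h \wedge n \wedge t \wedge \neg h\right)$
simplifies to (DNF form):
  $n \vee t$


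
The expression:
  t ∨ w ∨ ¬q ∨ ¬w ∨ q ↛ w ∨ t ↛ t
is always true.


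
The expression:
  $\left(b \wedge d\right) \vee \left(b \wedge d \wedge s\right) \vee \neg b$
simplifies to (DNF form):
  $d \vee \neg b$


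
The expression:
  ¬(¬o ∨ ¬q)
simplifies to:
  o ∧ q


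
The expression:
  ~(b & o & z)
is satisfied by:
  {o: False, z: False, b: False}
  {b: True, o: False, z: False}
  {z: True, o: False, b: False}
  {b: True, z: True, o: False}
  {o: True, b: False, z: False}
  {b: True, o: True, z: False}
  {z: True, o: True, b: False}


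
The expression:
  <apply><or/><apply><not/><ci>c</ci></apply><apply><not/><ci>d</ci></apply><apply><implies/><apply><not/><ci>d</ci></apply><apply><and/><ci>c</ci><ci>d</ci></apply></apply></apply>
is always true.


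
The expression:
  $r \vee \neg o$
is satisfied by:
  {r: True, o: False}
  {o: False, r: False}
  {o: True, r: True}


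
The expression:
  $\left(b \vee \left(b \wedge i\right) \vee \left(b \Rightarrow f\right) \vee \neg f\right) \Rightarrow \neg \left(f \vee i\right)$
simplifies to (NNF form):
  $\neg f \wedge \neg i$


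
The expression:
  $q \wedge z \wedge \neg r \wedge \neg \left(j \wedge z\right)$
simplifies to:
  $q \wedge z \wedge \neg j \wedge \neg r$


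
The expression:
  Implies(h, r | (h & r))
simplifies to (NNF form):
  r | ~h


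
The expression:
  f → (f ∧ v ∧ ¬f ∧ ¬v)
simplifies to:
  ¬f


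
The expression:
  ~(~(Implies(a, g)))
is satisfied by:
  {g: True, a: False}
  {a: False, g: False}
  {a: True, g: True}


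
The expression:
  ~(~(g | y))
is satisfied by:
  {y: True, g: True}
  {y: True, g: False}
  {g: True, y: False}


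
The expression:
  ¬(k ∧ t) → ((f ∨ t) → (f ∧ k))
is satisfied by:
  {k: True, t: False, f: False}
  {f: True, k: True, t: False}
  {k: True, t: True, f: False}
  {f: True, k: True, t: True}
  {f: False, t: False, k: False}


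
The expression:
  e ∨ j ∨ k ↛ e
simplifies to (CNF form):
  e ∨ j ∨ k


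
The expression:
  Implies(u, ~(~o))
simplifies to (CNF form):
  o | ~u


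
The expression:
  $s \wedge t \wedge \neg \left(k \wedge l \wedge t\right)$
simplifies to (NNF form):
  $s \wedge t \wedge \left(\neg k \vee \neg l\right)$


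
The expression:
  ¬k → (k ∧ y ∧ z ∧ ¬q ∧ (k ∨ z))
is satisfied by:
  {k: True}


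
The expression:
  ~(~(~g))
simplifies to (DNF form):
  ~g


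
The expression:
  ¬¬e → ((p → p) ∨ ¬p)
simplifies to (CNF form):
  True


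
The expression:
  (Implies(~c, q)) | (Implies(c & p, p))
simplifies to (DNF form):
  True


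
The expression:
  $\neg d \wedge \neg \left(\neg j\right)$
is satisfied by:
  {j: True, d: False}


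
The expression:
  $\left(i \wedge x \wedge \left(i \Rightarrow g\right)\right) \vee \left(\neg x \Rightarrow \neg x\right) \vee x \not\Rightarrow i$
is always true.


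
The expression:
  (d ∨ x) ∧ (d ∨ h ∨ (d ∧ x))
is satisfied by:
  {d: True, h: True, x: True}
  {d: True, h: True, x: False}
  {d: True, x: True, h: False}
  {d: True, x: False, h: False}
  {h: True, x: True, d: False}


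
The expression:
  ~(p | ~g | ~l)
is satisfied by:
  {g: True, l: True, p: False}


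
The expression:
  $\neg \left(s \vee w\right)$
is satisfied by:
  {w: False, s: False}


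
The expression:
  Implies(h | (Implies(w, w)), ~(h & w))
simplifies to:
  ~h | ~w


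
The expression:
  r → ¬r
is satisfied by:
  {r: False}


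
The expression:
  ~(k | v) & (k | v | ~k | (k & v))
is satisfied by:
  {v: False, k: False}


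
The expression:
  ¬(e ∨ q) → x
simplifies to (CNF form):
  e ∨ q ∨ x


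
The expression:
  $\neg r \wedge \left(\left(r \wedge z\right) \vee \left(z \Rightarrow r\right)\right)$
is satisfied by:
  {r: False, z: False}


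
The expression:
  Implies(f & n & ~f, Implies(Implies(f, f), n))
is always true.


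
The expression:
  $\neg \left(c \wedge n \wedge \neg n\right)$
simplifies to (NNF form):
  $\text{True}$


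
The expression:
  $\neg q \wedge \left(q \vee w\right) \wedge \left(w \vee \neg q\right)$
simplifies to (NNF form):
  $w \wedge \neg q$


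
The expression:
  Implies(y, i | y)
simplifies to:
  True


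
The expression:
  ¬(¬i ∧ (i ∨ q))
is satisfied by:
  {i: True, q: False}
  {q: False, i: False}
  {q: True, i: True}


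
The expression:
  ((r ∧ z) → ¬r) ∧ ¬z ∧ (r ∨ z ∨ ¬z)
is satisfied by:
  {z: False}


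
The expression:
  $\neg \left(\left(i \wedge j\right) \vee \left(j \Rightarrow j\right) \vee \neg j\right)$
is never true.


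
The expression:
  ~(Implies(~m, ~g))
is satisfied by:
  {g: True, m: False}


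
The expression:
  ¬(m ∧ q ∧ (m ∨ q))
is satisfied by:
  {m: False, q: False}
  {q: True, m: False}
  {m: True, q: False}


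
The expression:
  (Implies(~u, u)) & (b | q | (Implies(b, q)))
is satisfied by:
  {u: True}


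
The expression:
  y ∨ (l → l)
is always true.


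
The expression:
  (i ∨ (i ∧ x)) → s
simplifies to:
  s ∨ ¬i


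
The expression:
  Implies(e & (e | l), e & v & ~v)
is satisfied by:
  {e: False}


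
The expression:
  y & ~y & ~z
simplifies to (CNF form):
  False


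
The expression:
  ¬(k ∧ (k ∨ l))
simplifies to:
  ¬k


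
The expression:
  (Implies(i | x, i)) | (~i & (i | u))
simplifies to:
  i | u | ~x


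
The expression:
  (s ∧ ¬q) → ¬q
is always true.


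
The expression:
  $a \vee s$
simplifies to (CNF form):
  $a \vee s$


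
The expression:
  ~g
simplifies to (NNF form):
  ~g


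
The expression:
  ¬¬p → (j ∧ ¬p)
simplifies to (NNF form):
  ¬p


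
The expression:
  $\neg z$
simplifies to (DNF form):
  $\neg z$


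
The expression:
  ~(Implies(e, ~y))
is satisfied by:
  {e: True, y: True}


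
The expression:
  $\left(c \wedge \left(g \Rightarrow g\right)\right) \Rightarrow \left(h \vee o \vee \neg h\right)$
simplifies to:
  $\text{True}$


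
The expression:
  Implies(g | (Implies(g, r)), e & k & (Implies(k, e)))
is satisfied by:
  {e: True, k: True}


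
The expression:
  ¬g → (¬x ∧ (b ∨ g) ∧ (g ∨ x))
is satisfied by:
  {g: True}


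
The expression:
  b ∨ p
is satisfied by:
  {b: True, p: True}
  {b: True, p: False}
  {p: True, b: False}


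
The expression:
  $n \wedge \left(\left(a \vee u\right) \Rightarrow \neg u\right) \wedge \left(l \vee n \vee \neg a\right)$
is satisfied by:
  {n: True, u: False}


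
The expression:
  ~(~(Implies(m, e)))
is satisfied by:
  {e: True, m: False}
  {m: False, e: False}
  {m: True, e: True}


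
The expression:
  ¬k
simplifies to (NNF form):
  ¬k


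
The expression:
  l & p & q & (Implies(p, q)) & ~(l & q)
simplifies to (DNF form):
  False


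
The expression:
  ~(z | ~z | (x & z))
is never true.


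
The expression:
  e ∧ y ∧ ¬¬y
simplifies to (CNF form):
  e ∧ y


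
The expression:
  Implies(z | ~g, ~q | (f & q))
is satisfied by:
  {g: True, f: True, z: False, q: False}
  {f: True, g: False, z: False, q: False}
  {g: True, f: True, z: True, q: False}
  {f: True, z: True, g: False, q: False}
  {g: True, z: False, f: False, q: False}
  {g: False, z: False, f: False, q: False}
  {g: True, z: True, f: False, q: False}
  {z: True, g: False, f: False, q: False}
  {q: True, g: True, f: True, z: False}
  {q: True, f: True, g: False, z: False}
  {q: True, g: True, f: True, z: True}
  {q: True, f: True, z: True, g: False}
  {q: True, g: True, z: False, f: False}


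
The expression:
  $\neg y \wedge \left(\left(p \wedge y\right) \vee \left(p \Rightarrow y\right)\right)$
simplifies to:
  $\neg p \wedge \neg y$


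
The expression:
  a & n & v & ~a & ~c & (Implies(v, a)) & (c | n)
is never true.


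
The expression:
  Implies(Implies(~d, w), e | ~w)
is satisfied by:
  {e: True, w: False}
  {w: False, e: False}
  {w: True, e: True}


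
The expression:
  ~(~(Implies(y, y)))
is always true.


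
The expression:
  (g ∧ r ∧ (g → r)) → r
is always true.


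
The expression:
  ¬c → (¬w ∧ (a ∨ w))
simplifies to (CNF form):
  (a ∨ c) ∧ (c ∨ ¬w)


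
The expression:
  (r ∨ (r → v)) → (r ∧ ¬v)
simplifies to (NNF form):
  r ∧ ¬v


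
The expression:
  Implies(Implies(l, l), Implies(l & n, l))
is always true.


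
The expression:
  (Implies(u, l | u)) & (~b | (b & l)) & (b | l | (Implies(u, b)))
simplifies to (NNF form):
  l | (~b & ~u)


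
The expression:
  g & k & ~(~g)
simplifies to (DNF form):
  g & k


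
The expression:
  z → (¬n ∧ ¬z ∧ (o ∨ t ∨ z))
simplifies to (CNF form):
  ¬z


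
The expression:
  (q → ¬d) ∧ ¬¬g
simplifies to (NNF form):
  g ∧ (¬d ∨ ¬q)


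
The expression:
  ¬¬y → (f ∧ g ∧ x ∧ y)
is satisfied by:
  {x: True, g: True, f: True, y: False}
  {x: True, g: True, f: False, y: False}
  {x: True, f: True, g: False, y: False}
  {x: True, f: False, g: False, y: False}
  {g: True, f: True, x: False, y: False}
  {g: True, x: False, f: False, y: False}
  {g: False, f: True, x: False, y: False}
  {g: False, x: False, f: False, y: False}
  {x: True, y: True, g: True, f: True}


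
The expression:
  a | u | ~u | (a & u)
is always true.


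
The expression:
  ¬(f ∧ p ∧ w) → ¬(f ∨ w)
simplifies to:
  (f ∨ ¬w) ∧ (p ∨ ¬w) ∧ (w ∨ ¬f)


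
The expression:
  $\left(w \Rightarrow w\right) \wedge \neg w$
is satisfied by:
  {w: False}


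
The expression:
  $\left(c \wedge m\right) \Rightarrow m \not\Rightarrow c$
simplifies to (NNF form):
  $\neg c \vee \neg m$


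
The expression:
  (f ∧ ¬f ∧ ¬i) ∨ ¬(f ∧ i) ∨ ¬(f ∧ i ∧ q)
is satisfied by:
  {q: False, i: False, f: False}
  {f: True, q: False, i: False}
  {i: True, q: False, f: False}
  {f: True, i: True, q: False}
  {q: True, f: False, i: False}
  {f: True, q: True, i: False}
  {i: True, q: True, f: False}


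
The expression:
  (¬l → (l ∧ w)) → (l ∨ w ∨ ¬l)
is always true.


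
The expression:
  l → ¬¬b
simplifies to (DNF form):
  b ∨ ¬l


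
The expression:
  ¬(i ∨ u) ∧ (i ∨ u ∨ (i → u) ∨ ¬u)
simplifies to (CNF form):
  ¬i ∧ ¬u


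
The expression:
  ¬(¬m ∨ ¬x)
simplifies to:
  m ∧ x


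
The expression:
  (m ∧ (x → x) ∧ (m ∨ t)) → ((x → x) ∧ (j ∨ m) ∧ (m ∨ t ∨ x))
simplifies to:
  True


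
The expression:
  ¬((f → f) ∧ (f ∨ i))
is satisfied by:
  {i: False, f: False}


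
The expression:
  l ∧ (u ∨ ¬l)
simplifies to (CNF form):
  l ∧ u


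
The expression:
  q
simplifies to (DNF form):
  q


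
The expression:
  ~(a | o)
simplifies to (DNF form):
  ~a & ~o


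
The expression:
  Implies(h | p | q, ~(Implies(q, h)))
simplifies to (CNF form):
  ~h & (q | ~p)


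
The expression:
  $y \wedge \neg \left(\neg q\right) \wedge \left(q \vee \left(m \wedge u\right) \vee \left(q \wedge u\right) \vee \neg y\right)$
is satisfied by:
  {y: True, q: True}


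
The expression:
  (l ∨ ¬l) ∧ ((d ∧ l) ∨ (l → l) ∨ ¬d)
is always true.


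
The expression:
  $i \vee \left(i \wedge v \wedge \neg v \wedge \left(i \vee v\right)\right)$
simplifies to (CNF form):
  $i$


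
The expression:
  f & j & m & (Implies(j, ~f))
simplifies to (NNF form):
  False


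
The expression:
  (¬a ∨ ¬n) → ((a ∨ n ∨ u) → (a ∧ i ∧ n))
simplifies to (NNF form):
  (a ∨ ¬n) ∧ (a ∨ ¬u) ∧ (n ∨ ¬a)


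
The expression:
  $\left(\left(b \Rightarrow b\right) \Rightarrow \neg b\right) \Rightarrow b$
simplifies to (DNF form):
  $b$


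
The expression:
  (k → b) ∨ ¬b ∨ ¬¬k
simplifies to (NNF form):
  True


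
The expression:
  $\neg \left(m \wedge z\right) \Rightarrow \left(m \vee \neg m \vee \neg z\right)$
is always true.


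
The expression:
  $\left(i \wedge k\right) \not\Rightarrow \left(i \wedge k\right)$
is never true.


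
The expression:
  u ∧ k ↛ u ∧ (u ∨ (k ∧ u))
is never true.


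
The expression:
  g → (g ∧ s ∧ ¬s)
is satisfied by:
  {g: False}


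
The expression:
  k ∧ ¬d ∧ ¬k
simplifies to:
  False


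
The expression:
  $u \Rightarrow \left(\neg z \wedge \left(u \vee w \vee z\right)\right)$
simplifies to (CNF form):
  $\neg u \vee \neg z$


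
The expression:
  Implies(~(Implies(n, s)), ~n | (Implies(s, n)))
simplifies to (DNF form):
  True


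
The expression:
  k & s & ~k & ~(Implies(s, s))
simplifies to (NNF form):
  False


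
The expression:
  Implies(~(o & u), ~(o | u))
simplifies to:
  (o & u) | (~o & ~u)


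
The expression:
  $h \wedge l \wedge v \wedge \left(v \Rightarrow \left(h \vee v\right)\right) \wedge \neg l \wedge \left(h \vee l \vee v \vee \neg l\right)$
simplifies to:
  $\text{False}$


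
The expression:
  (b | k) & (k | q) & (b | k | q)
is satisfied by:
  {k: True, q: True, b: True}
  {k: True, q: True, b: False}
  {k: True, b: True, q: False}
  {k: True, b: False, q: False}
  {q: True, b: True, k: False}


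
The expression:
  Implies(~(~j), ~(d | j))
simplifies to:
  ~j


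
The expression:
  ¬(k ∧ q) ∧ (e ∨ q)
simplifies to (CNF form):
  (e ∨ q) ∧ (e ∨ ¬k) ∧ (q ∨ ¬q) ∧ (¬k ∨ ¬q)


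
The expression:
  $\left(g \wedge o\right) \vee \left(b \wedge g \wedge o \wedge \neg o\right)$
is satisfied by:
  {g: True, o: True}


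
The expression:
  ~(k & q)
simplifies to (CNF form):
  ~k | ~q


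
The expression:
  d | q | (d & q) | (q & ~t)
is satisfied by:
  {d: True, q: True}
  {d: True, q: False}
  {q: True, d: False}


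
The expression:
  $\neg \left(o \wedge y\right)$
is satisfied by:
  {o: False, y: False}
  {y: True, o: False}
  {o: True, y: False}


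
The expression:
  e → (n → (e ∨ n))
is always true.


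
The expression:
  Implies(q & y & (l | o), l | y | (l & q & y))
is always true.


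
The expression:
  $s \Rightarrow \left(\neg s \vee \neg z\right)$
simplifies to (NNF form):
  $\neg s \vee \neg z$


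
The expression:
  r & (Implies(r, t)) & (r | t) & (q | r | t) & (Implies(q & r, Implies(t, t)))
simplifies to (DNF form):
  r & t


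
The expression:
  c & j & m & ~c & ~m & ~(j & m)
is never true.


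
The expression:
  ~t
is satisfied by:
  {t: False}


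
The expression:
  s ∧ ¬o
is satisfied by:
  {s: True, o: False}


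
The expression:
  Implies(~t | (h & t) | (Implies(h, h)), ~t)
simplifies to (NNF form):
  ~t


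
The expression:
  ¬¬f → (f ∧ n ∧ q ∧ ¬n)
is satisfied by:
  {f: False}


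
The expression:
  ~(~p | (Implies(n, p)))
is never true.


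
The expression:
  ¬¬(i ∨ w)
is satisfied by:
  {i: True, w: True}
  {i: True, w: False}
  {w: True, i: False}


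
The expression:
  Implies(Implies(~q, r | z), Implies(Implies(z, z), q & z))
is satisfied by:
  {q: True, z: True, r: False}
  {r: True, q: True, z: True}
  {r: False, z: False, q: False}


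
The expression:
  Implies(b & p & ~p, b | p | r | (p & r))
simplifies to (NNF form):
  True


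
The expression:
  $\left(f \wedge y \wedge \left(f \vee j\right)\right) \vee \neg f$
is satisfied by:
  {y: True, f: False}
  {f: False, y: False}
  {f: True, y: True}


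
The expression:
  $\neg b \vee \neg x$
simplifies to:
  $\neg b \vee \neg x$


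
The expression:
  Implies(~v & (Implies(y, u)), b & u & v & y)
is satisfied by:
  {y: True, v: True, u: False}
  {v: True, u: False, y: False}
  {y: True, v: True, u: True}
  {v: True, u: True, y: False}
  {y: True, u: False, v: False}


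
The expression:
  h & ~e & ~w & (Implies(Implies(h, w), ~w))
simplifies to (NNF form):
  h & ~e & ~w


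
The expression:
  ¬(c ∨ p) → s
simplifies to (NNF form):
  c ∨ p ∨ s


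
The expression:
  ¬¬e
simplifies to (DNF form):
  e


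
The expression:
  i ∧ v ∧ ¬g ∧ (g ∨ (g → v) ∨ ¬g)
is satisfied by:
  {i: True, v: True, g: False}


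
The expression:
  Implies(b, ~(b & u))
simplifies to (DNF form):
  ~b | ~u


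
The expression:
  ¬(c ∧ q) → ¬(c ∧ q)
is always true.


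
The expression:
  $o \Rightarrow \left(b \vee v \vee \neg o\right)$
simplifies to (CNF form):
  $b \vee v \vee \neg o$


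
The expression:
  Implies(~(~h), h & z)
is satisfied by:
  {z: True, h: False}
  {h: False, z: False}
  {h: True, z: True}


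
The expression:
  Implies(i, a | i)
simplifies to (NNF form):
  True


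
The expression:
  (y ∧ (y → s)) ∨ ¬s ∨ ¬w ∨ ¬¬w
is always true.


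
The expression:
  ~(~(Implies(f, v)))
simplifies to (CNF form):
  v | ~f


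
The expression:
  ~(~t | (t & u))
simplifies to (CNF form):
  t & ~u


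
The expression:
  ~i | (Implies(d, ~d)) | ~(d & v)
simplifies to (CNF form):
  ~d | ~i | ~v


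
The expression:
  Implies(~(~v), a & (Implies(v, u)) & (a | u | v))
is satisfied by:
  {a: True, u: True, v: False}
  {a: True, u: False, v: False}
  {u: True, a: False, v: False}
  {a: False, u: False, v: False}
  {a: True, v: True, u: True}


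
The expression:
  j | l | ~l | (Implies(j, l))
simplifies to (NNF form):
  True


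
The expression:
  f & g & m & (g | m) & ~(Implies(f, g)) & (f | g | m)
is never true.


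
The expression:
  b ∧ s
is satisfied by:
  {b: True, s: True}


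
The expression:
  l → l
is always true.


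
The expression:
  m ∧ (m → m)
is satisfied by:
  {m: True}


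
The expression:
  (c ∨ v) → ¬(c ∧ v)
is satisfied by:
  {v: False, c: False}
  {c: True, v: False}
  {v: True, c: False}


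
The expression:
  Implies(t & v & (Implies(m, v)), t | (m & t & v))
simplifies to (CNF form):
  True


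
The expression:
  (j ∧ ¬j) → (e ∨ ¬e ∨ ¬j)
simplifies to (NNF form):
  True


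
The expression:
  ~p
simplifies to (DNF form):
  ~p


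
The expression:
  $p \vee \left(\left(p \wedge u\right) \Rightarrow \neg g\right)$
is always true.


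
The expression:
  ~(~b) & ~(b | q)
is never true.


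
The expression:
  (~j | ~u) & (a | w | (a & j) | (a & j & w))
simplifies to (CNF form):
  (a | w) & (~j | ~u) & (a | w | ~j) & (a | w | ~u) & (a | ~j | ~u) & (w | ~j | ~u) & (a | w | ~j | ~u)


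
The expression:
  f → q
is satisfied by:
  {q: True, f: False}
  {f: False, q: False}
  {f: True, q: True}


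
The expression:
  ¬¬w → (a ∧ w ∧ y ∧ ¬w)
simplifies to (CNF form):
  ¬w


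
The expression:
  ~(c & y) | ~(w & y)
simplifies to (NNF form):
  ~c | ~w | ~y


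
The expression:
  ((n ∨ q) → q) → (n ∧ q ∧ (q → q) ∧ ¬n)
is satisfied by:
  {n: True, q: False}


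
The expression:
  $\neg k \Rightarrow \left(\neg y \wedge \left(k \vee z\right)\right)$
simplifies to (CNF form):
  $\left(k \vee z\right) \wedge \left(k \vee \neg y\right)$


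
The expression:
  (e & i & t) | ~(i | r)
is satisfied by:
  {t: True, e: True, r: False, i: False}
  {t: True, r: False, e: False, i: False}
  {e: True, t: False, r: False, i: False}
  {t: False, r: False, e: False, i: False}
  {i: True, t: True, e: True, r: False}
  {i: True, t: True, e: True, r: True}


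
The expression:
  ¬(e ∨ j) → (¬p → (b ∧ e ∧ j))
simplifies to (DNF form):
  e ∨ j ∨ p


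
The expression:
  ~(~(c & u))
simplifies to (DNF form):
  c & u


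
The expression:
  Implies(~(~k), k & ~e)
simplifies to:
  ~e | ~k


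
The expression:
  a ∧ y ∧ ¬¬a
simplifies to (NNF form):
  a ∧ y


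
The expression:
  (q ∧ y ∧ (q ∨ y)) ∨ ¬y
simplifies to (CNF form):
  q ∨ ¬y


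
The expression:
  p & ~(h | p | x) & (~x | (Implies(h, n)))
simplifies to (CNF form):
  False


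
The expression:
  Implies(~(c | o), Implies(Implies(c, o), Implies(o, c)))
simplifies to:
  True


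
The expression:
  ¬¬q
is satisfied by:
  {q: True}


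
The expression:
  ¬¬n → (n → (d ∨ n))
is always true.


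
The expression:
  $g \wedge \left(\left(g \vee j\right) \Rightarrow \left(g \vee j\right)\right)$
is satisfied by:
  {g: True}


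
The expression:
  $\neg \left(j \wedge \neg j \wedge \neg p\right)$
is always true.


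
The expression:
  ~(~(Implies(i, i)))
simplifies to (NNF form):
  True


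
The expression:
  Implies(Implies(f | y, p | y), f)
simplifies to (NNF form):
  f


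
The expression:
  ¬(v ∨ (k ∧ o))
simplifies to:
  ¬v ∧ (¬k ∨ ¬o)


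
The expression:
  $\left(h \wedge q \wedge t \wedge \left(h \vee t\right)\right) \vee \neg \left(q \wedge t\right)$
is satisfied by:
  {h: True, t: False, q: False}
  {h: False, t: False, q: False}
  {q: True, h: True, t: False}
  {q: True, h: False, t: False}
  {t: True, h: True, q: False}
  {t: True, h: False, q: False}
  {t: True, q: True, h: True}


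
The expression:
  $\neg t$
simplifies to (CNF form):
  $\neg t$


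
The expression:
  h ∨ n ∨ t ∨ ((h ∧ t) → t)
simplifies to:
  True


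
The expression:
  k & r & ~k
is never true.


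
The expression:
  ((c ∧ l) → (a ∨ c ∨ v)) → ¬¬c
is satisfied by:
  {c: True}


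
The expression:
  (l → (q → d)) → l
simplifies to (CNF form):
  l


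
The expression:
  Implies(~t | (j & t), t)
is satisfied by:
  {t: True}


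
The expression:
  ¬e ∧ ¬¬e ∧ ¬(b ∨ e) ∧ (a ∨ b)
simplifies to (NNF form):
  False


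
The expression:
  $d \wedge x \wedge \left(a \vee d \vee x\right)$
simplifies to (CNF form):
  $d \wedge x$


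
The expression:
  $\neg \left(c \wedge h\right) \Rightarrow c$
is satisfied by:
  {c: True}


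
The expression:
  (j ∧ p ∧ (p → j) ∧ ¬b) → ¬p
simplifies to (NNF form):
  b ∨ ¬j ∨ ¬p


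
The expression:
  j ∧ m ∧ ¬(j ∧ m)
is never true.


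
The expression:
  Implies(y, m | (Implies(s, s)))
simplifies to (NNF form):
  True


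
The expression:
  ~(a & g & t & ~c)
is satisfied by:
  {c: True, g: False, t: False, a: False}
  {c: False, g: False, t: False, a: False}
  {c: True, a: True, g: False, t: False}
  {a: True, c: False, g: False, t: False}
  {c: True, t: True, a: False, g: False}
  {t: True, a: False, g: False, c: False}
  {c: True, a: True, t: True, g: False}
  {a: True, t: True, c: False, g: False}
  {c: True, g: True, a: False, t: False}
  {g: True, a: False, t: False, c: False}
  {c: True, a: True, g: True, t: False}
  {a: True, g: True, c: False, t: False}
  {c: True, t: True, g: True, a: False}
  {t: True, g: True, a: False, c: False}
  {c: True, a: True, t: True, g: True}


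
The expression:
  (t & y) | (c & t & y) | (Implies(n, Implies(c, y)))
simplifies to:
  y | ~c | ~n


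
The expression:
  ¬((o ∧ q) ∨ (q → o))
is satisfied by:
  {q: True, o: False}


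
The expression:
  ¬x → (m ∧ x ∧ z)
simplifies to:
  x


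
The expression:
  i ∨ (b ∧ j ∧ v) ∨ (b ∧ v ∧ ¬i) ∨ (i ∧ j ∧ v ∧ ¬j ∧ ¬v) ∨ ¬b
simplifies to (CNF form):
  i ∨ v ∨ ¬b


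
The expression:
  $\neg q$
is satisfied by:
  {q: False}


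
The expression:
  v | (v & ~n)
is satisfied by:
  {v: True}


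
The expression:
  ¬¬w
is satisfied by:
  {w: True}


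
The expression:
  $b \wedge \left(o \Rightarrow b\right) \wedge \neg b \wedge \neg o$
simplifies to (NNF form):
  $\text{False}$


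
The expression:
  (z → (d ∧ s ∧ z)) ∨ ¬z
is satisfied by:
  {d: True, s: True, z: False}
  {d: True, s: False, z: False}
  {s: True, d: False, z: False}
  {d: False, s: False, z: False}
  {d: True, z: True, s: True}


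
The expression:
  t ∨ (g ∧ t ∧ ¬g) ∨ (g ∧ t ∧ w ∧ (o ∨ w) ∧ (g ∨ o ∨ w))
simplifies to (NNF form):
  t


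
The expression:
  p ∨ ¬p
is always true.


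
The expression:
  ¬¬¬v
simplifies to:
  ¬v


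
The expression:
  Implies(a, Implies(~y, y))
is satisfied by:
  {y: True, a: False}
  {a: False, y: False}
  {a: True, y: True}


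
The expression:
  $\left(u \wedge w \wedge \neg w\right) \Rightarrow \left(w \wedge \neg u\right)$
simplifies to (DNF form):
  $\text{True}$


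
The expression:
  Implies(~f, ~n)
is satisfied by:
  {f: True, n: False}
  {n: False, f: False}
  {n: True, f: True}


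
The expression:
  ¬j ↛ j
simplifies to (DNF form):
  True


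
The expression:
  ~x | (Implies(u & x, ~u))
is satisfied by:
  {u: False, x: False}
  {x: True, u: False}
  {u: True, x: False}


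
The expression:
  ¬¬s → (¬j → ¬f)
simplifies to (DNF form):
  j ∨ ¬f ∨ ¬s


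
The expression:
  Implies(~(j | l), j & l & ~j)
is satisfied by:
  {l: True, j: True}
  {l: True, j: False}
  {j: True, l: False}


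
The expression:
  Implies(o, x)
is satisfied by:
  {x: True, o: False}
  {o: False, x: False}
  {o: True, x: True}


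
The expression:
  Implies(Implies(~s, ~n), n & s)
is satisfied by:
  {n: True}


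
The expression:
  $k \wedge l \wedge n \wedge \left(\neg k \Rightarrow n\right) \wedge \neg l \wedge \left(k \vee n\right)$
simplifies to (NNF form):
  $\text{False}$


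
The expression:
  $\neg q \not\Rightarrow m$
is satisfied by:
  {q: False, m: False}


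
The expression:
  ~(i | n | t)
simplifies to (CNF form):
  ~i & ~n & ~t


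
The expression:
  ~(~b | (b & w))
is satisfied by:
  {b: True, w: False}


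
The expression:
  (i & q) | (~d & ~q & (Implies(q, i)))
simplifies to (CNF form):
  (i | ~d) & (i | ~q) & (q | ~d) & (q | ~q)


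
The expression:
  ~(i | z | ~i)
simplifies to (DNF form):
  False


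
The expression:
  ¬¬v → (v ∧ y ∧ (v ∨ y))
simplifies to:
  y ∨ ¬v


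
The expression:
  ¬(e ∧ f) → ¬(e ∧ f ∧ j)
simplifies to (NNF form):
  True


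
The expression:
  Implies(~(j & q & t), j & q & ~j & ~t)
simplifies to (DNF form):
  j & q & t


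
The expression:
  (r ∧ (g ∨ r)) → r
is always true.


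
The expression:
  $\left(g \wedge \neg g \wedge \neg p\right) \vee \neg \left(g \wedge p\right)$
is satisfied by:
  {p: False, g: False}
  {g: True, p: False}
  {p: True, g: False}


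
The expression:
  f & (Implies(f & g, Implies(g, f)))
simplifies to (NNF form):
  f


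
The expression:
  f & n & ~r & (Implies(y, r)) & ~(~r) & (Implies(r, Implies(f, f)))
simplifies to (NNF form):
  False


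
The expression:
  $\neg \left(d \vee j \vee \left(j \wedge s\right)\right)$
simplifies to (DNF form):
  $\neg d \wedge \neg j$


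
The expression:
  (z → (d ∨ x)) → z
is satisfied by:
  {z: True}


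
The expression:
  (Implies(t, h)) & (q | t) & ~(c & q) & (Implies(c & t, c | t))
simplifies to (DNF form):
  (h & q & ~c) | (h & q & ~q) | (h & t & ~c) | (h & t & ~q) | (q & ~c & ~t) | (q & ~q & ~t) | (t & ~c & ~t) | (t & ~q & ~t)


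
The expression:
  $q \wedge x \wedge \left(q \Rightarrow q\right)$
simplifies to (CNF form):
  $q \wedge x$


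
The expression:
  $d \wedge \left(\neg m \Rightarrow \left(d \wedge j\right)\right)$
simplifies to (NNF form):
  $d \wedge \left(j \vee m\right)$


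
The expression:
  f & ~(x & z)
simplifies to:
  f & (~x | ~z)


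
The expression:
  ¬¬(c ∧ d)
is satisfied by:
  {c: True, d: True}


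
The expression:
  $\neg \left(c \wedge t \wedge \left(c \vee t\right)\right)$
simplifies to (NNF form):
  $\neg c \vee \neg t$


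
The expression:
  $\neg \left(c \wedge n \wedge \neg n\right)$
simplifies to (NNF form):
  $\text{True}$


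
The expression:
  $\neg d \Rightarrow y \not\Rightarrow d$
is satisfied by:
  {y: True, d: True}
  {y: True, d: False}
  {d: True, y: False}


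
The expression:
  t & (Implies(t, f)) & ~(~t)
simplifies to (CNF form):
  f & t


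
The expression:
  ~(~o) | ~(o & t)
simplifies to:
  True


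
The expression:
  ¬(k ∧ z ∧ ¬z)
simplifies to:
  True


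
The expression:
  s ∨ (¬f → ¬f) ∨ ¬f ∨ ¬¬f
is always true.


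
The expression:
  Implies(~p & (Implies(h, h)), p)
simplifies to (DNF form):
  p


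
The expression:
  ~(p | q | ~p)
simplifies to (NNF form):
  False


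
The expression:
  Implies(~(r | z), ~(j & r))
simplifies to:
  True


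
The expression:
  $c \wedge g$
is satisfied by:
  {c: True, g: True}


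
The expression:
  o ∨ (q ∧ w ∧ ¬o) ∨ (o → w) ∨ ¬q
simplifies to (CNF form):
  True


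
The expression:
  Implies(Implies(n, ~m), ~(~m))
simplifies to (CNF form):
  m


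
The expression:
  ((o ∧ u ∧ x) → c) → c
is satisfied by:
  {x: True, c: True, u: True, o: True}
  {x: True, c: True, u: True, o: False}
  {x: True, c: True, o: True, u: False}
  {x: True, c: True, o: False, u: False}
  {c: True, u: True, o: True, x: False}
  {c: True, u: True, o: False, x: False}
  {c: True, u: False, o: True, x: False}
  {c: True, u: False, o: False, x: False}
  {x: True, u: True, o: True, c: False}


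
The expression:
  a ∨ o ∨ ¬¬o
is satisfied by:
  {a: True, o: True}
  {a: True, o: False}
  {o: True, a: False}


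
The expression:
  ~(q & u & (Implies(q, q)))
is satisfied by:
  {u: False, q: False}
  {q: True, u: False}
  {u: True, q: False}


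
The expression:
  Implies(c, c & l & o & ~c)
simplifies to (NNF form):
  ~c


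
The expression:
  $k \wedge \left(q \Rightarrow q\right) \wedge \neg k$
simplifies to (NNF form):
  $\text{False}$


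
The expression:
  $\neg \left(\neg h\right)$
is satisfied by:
  {h: True}


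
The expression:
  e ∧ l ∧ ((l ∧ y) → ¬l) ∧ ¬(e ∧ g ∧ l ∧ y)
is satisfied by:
  {e: True, l: True, y: False}


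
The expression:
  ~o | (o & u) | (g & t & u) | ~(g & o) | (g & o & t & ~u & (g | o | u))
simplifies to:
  t | u | ~g | ~o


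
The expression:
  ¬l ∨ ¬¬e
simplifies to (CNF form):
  e ∨ ¬l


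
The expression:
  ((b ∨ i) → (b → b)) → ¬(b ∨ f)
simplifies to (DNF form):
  ¬b ∧ ¬f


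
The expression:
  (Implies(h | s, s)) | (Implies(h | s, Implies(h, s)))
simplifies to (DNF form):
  s | ~h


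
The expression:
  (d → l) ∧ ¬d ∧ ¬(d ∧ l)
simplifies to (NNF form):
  ¬d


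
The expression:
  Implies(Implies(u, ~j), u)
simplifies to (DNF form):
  u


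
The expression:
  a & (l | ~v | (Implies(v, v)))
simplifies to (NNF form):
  a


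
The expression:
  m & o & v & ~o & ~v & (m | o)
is never true.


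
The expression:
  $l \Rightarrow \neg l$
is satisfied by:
  {l: False}


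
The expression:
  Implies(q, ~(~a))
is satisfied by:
  {a: True, q: False}
  {q: False, a: False}
  {q: True, a: True}


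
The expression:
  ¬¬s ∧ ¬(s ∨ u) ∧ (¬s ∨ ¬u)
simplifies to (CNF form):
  False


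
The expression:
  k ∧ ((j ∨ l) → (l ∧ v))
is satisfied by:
  {v: True, k: True, j: False, l: False}
  {k: True, v: False, j: False, l: False}
  {v: True, l: True, k: True, j: False}
  {v: True, l: True, j: True, k: True}


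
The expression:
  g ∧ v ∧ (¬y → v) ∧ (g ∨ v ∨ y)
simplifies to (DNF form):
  g ∧ v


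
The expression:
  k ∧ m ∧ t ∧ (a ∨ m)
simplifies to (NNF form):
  k ∧ m ∧ t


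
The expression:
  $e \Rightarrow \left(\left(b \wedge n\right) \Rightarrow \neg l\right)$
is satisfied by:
  {l: False, e: False, n: False, b: False}
  {b: True, l: False, e: False, n: False}
  {n: True, l: False, e: False, b: False}
  {b: True, n: True, l: False, e: False}
  {e: True, b: False, l: False, n: False}
  {b: True, e: True, l: False, n: False}
  {n: True, e: True, b: False, l: False}
  {b: True, n: True, e: True, l: False}
  {l: True, n: False, e: False, b: False}
  {b: True, l: True, n: False, e: False}
  {n: True, l: True, b: False, e: False}
  {b: True, n: True, l: True, e: False}
  {e: True, l: True, n: False, b: False}
  {b: True, e: True, l: True, n: False}
  {n: True, e: True, l: True, b: False}


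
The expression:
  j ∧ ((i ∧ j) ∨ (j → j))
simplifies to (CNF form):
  j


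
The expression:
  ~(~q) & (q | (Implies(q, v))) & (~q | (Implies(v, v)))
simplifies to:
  q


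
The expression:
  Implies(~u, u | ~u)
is always true.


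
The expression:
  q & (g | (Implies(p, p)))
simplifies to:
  q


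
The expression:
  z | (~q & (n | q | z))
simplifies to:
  z | (n & ~q)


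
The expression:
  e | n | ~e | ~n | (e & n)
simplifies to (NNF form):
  True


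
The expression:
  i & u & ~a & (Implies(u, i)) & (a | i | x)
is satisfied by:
  {i: True, u: True, a: False}


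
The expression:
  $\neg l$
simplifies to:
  $\neg l$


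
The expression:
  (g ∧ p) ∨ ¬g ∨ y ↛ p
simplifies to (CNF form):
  p ∨ y ∨ ¬g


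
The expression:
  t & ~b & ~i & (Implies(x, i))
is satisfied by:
  {t: True, x: False, b: False, i: False}


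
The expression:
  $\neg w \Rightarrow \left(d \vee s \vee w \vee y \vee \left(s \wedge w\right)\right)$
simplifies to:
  $d \vee s \vee w \vee y$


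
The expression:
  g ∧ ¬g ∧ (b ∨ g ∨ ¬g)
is never true.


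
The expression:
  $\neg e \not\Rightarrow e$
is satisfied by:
  {e: False}


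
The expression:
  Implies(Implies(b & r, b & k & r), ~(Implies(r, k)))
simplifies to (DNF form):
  r & ~k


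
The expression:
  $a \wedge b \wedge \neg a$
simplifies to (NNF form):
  $\text{False}$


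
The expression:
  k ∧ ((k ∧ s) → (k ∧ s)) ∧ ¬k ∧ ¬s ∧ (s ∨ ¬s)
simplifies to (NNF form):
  False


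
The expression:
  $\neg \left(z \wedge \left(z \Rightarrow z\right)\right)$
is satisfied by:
  {z: False}


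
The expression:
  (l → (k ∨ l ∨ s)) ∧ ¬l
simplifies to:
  ¬l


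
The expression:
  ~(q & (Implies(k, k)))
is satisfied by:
  {q: False}


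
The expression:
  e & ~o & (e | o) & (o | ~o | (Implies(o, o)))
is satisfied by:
  {e: True, o: False}


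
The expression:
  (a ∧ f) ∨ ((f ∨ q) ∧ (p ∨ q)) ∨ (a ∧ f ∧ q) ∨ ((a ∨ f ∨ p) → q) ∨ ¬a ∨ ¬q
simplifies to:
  True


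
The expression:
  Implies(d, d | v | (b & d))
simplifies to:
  True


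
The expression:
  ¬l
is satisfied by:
  {l: False}


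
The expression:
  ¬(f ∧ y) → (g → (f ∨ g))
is always true.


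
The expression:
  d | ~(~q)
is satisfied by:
  {d: True, q: True}
  {d: True, q: False}
  {q: True, d: False}


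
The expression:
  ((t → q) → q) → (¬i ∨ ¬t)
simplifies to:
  ¬i ∨ ¬t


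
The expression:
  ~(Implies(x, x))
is never true.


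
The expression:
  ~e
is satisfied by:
  {e: False}


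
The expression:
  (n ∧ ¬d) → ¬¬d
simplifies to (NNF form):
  d ∨ ¬n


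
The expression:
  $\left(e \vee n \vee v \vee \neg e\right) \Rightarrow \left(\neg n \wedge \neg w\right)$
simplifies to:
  $\neg n \wedge \neg w$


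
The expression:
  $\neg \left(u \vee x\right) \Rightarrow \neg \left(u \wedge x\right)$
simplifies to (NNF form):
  $\text{True}$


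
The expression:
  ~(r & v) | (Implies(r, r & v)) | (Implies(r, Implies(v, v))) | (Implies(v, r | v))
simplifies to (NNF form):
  True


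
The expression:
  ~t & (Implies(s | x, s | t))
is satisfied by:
  {s: True, t: False, x: False}
  {t: False, x: False, s: False}
  {x: True, s: True, t: False}


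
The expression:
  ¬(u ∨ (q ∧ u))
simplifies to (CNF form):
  ¬u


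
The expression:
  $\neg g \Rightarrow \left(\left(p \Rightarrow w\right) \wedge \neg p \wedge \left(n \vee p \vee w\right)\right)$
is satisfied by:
  {n: True, g: True, w: True, p: False}
  {n: True, g: True, p: False, w: False}
  {g: True, w: True, p: False, n: False}
  {g: True, p: False, w: False, n: False}
  {g: True, n: True, p: True, w: True}
  {g: True, n: True, p: True, w: False}
  {g: True, p: True, w: True, n: False}
  {g: True, p: True, w: False, n: False}
  {w: True, n: True, p: False, g: False}
  {n: True, p: False, w: False, g: False}
  {w: True, n: False, p: False, g: False}


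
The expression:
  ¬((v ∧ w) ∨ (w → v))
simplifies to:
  w ∧ ¬v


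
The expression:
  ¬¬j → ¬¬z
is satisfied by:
  {z: True, j: False}
  {j: False, z: False}
  {j: True, z: True}


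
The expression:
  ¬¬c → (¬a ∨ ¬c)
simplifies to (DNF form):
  ¬a ∨ ¬c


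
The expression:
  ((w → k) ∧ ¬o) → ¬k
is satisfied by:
  {o: True, k: False}
  {k: False, o: False}
  {k: True, o: True}


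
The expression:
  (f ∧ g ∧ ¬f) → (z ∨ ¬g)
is always true.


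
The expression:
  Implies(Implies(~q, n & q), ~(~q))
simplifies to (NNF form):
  True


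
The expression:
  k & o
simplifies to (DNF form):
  k & o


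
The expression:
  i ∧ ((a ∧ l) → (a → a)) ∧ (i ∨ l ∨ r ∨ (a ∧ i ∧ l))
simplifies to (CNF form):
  i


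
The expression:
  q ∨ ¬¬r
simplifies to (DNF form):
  q ∨ r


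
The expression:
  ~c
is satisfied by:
  {c: False}
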